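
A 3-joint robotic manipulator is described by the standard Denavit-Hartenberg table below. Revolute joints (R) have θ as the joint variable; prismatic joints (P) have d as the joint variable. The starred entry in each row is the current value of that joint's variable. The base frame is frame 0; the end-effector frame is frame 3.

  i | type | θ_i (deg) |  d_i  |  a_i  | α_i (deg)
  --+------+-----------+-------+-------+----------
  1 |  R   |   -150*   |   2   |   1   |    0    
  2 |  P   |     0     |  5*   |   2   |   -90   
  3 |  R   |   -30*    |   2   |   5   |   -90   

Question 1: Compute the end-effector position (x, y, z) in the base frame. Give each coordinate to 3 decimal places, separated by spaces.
after link 1: o_1 = (-0.8660, -0.5000, 2.0000)
after link 2: o_2 = (-2.5981, -1.5000, 7.0000)
after link 3: o_3 = (-5.3481, -5.3971, 9.5000)

-5.348 -5.397 9.500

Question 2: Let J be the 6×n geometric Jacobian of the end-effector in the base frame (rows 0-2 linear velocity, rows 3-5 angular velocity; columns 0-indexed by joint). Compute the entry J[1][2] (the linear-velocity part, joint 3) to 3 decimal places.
-1.250

axis z_2 = (0.5000,-0.8660,0.0000); lever o_n−o_2 = (-2.7500,-3.8971,2.5000)
cross product → J_v[:, 2] = (-2.1651,-1.2500,-4.3301)
J_ω[:, 2] = z_2
entry J[1][2] = -1.2500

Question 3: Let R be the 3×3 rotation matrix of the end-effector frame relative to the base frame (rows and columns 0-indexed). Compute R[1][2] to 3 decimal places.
End-effector z-axis (col 2 of R) = (-0.4330,-0.2500,-0.8660)
R[1][2] = -0.2500

-0.250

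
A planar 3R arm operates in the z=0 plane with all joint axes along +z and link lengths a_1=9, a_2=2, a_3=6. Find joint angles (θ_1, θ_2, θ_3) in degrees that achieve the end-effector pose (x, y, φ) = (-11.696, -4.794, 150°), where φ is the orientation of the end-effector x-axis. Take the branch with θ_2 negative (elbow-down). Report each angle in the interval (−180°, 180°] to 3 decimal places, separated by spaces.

-119.999 -60.010 -29.991

wrist centre = target − a_3·(cos φ, sin φ) = (-6.4998, -7.7940)
cos θ_2 = (102.9945−9²−2²)/(2·9·2) = 0.4998; θ_2 = -60.0102° (elbow-down)
β = atan2(-7.7940,-6.4998) = -129.8266°; ψ = atan2(-1.7322,9.9997) = -9.8277°
θ_1 = β − ψ = -119.9989°
θ_3 = φ − θ_1 − θ_2 = -29.9909° (wrapped to (-180°,180°])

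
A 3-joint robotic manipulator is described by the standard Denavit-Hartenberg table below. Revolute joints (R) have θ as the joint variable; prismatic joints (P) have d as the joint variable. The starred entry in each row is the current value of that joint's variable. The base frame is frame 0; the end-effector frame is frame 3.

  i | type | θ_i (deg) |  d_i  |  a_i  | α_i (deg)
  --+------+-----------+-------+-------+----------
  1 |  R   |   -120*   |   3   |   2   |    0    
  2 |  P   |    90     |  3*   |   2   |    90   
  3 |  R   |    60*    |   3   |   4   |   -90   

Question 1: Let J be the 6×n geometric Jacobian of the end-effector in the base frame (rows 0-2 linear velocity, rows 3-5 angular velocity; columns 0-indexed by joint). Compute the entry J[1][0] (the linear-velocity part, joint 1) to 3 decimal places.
axis z_0 = ẑ; lever o_n−o_0 = (0.9641,-6.3301,9.4641)
cross product → J_v[:, 0] = (6.3301,0.9641,-0.0000)
J_ω[:, 0] = z_0
entry J[1][0] = 0.9641

0.964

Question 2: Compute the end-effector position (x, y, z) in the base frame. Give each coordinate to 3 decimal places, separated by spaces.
0.964 -6.330 9.464

after link 1: o_1 = (-1.0000, -1.7321, 3.0000)
after link 2: o_2 = (0.7321, -2.7321, 6.0000)
after link 3: o_3 = (0.9641, -6.3301, 9.4641)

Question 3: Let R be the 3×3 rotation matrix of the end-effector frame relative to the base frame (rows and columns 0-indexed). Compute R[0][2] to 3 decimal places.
End-effector z-axis (col 2 of R) = (-0.7500,0.4330,0.5000)
R[0][2] = -0.7500

-0.750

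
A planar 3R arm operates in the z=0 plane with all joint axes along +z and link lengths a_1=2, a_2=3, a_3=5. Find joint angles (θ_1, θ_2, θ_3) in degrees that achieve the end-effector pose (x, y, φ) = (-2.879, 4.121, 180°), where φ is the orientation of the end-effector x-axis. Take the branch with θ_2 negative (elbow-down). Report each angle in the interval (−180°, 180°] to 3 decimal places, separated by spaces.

90.018 -45.027 135.009

wrist centre = target − a_3·(cos φ, sin φ) = (2.1210, 4.1210)
cos θ_2 = (21.4813−2²−3²)/(2·2·3) = 0.7068; θ_2 = -45.0270° (elbow-down)
β = atan2(4.1210,2.1210) = 62.7660°; ψ = atan2(-2.1223,4.1203) = -27.2524°
θ_1 = β − ψ = 90.0184°
θ_3 = φ − θ_1 − θ_2 = 135.0086° (wrapped to (-180°,180°])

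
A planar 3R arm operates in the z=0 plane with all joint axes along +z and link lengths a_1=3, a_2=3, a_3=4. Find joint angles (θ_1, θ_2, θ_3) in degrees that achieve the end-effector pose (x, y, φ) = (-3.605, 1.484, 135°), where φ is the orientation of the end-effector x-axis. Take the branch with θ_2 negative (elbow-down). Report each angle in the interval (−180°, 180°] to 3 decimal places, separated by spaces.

wrist centre = target − a_3·(cos φ, sin φ) = (-0.7766, -1.3444)
cos θ_2 = (2.4105−3²−3²)/(2·3·3) = -0.8661; θ_2 = -150.0063° (elbow-down)
β = atan2(-1.3444,-0.7766) = -120.0117°; ψ = atan2(-1.4997,0.4018) = -75.0032°
θ_1 = β − ψ = -45.0086°
θ_3 = φ − θ_1 − θ_2 = -29.9851° (wrapped to (-180°,180°])

-45.009 -150.006 -29.985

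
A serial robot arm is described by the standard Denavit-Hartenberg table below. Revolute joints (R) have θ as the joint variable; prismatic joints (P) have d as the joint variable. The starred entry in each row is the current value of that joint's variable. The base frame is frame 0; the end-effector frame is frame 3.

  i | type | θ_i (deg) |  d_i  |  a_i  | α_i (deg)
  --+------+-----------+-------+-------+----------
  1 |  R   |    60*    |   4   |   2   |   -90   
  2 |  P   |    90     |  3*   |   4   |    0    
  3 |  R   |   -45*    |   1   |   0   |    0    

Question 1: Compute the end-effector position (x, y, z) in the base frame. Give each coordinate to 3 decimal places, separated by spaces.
-2.464 3.732 0.000

after link 1: o_1 = (1.0000, 1.7321, 4.0000)
after link 2: o_2 = (-1.5981, 3.2321, 0.0000)
after link 3: o_3 = (-2.4641, 3.7321, 0.0000)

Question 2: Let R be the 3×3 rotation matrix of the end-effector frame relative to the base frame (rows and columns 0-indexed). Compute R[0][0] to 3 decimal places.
End-effector x-axis (col 0 of R) = (0.3536,0.6124,-0.7071)
R[0][0] = 0.3536

0.354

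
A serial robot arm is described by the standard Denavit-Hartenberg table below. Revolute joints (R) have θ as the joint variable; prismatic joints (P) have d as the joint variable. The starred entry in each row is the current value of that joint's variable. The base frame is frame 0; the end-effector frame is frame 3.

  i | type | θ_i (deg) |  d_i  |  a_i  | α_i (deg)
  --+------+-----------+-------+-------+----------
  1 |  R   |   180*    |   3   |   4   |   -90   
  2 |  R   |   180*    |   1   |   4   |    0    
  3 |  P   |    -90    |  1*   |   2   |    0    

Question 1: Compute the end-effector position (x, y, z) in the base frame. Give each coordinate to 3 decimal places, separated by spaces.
after link 1: o_1 = (-4.0000, 0.0000, 3.0000)
after link 2: o_2 = (-0.0000, -1.0000, 3.0000)
after link 3: o_3 = (-0.0000, -2.0000, 1.0000)

-0.000 -2.000 1.000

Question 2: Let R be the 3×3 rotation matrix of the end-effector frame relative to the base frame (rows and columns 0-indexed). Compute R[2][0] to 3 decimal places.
End-effector x-axis (col 0 of R) = (-0.0000,-0.0000,-1.0000)
R[2][0] = -1.0000

-1.000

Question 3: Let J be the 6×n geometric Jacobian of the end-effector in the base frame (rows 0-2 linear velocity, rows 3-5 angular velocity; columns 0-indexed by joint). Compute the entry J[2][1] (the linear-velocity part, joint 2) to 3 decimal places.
4.000

axis z_1 = (-0.0000,-1.0000,0.0000); lever o_n−o_1 = (4.0000,-2.0000,-2.0000)
cross product → J_v[:, 1] = (2.0000,-0.0000,4.0000)
J_ω[:, 1] = z_1
entry J[2][1] = 4.0000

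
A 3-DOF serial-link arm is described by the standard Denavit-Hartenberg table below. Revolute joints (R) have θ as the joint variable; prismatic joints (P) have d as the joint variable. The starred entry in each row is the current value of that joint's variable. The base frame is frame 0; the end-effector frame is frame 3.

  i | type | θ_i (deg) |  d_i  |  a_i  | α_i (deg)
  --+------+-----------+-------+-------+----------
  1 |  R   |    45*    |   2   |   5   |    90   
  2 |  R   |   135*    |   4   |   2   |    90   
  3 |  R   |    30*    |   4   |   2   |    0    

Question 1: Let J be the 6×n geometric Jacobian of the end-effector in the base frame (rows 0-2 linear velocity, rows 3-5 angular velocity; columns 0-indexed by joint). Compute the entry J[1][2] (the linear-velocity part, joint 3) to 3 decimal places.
-0.725

axis z_2 = (0.5000,0.5000,0.7071); lever o_n−o_2 = (1.8411,0.4269,4.0532)
cross product → J_v[:, 2] = (1.7247,-0.7247,-0.7071)
J_ω[:, 2] = z_2
entry J[1][2] = -0.7247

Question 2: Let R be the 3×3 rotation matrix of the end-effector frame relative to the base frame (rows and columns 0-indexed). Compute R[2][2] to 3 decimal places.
End-effector z-axis (col 2 of R) = (0.5000,0.5000,0.7071)
R[2][2] = 0.7071

0.707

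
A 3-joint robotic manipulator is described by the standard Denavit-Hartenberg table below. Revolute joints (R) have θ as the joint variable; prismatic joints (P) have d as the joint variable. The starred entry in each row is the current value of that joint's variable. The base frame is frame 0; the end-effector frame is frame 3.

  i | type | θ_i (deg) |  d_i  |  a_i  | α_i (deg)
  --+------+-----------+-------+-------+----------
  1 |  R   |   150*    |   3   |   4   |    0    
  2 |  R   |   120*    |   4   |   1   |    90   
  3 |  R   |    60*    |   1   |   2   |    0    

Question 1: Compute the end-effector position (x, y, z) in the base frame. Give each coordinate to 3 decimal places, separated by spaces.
after link 1: o_1 = (-3.4641, 2.0000, 3.0000)
after link 2: o_2 = (-3.4641, 1.0000, 7.0000)
after link 3: o_3 = (-4.4641, -0.0000, 8.7321)

-4.464 -0.000 8.732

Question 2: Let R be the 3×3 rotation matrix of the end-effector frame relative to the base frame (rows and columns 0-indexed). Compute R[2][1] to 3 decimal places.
End-effector y-axis (col 1 of R) = (0.0000,0.8660,0.5000)
R[2][1] = 0.5000

0.500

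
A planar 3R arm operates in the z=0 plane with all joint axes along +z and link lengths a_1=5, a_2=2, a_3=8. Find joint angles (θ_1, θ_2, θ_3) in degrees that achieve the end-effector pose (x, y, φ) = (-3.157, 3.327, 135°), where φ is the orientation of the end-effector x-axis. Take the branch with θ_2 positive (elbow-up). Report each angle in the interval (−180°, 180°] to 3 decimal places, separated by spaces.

wrist centre = target − a_3·(cos φ, sin φ) = (2.4999, -2.3299)
cos θ_2 = (11.6775−5²−2²)/(2·5·2) = -0.8661; θ_2 = 150.0115° (elbow-up)
β = atan2(-2.3299,2.4999) = -42.9841°; ψ = atan2(0.9997,3.2677) = 17.0097°
θ_1 = β − ψ = -59.9937°
θ_3 = φ − θ_1 − θ_2 = 44.9823° (wrapped to (-180°,180°])

-59.994 150.011 44.982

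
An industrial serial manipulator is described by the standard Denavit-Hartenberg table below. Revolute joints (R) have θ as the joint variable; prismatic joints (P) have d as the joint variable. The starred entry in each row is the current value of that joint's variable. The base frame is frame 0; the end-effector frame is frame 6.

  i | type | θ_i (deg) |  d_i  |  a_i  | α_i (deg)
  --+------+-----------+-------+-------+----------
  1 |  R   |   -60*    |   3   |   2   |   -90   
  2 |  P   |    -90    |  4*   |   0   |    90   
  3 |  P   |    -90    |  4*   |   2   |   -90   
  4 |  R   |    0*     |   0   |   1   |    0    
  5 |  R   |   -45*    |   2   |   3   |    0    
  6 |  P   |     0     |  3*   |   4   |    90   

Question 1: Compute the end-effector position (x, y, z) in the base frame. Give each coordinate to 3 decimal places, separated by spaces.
after link 1: o_1 = (1.0000, -1.7321, 3.0000)
after link 2: o_2 = (4.4641, 0.2679, 3.0000)
after link 3: o_3 = (0.7321, 2.7321, 3.0000)
after link 4: o_4 = (-0.1340, 2.2321, 3.0000)
after link 5: o_5 = (-3.0318, 3.0085, 5.0000)
after link 6: o_6 = (-6.8955, 4.0438, 8.0000)

-6.895 4.044 8.000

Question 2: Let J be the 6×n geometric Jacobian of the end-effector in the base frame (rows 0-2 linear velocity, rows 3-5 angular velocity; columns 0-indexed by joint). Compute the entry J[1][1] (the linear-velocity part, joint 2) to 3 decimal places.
prismatic axis z_1 = (0.8660,0.5000,0.0000)
J_v[:, 1] = z_1; J_ω[:, 1] = (0,0,0)
entry J[1][1] = 0.5000

0.500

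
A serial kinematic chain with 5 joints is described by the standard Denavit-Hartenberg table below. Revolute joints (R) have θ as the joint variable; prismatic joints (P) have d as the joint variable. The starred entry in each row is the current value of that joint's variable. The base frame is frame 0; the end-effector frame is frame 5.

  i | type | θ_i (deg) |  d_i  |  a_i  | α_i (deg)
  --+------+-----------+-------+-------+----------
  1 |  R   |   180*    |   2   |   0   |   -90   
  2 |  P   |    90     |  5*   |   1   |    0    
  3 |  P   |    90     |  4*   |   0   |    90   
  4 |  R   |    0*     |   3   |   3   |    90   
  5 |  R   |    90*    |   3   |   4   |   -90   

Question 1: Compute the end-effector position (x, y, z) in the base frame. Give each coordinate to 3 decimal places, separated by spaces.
after link 1: o_1 = (0.0000, 0.0000, 2.0000)
after link 2: o_2 = (-0.0000, -5.0000, 1.0000)
after link 3: o_3 = (-0.0000, -9.0000, 1.0000)
after link 4: o_4 = (3.0000, -9.0000, -2.0000)
after link 5: o_5 = (3.0000, -6.0000, -6.0000)

3.000 -6.000 -6.000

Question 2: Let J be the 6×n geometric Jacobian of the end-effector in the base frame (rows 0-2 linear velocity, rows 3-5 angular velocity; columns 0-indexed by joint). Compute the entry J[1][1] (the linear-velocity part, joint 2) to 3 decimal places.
-1.000

prismatic axis z_1 = (-0.0000,-1.0000,0.0000)
J_v[:, 1] = z_1; J_ω[:, 1] = (0,0,0)
entry J[1][1] = -1.0000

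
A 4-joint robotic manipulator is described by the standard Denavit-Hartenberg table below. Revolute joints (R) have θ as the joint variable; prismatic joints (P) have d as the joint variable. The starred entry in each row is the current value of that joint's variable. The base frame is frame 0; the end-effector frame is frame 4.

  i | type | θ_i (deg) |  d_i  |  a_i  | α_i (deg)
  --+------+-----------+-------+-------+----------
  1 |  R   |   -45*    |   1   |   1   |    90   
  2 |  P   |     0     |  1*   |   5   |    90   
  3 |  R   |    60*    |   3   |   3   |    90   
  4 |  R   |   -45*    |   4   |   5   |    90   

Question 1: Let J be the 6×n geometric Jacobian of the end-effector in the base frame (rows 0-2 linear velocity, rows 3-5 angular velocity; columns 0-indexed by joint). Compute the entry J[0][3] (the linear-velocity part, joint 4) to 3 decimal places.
-0.915

axis z_3 = (0.9659,-0.2588,-0.0000); lever o_n−o_3 = (2.9486,-4.4503,3.5355)
cross product → J_v[:, 3] = (-0.9151,-3.4151,-3.5355)
J_ω[:, 3] = z_3
entry J[0][3] = -0.9151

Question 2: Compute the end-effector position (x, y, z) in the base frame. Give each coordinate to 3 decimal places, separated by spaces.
after link 1: o_1 = (0.7071, -0.7071, 1.0000)
after link 2: o_2 = (3.5355, -4.9497, 1.0000)
after link 3: o_3 = (2.7591, -7.8475, -2.0000)
after link 4: o_4 = (5.7077, -12.2979, 1.5355)

5.708 -12.298 1.536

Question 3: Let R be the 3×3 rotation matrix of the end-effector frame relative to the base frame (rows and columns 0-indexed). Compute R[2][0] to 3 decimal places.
End-effector x-axis (col 0 of R) = (-0.1830,-0.6830,0.7071)
R[2][0] = 0.7071

0.707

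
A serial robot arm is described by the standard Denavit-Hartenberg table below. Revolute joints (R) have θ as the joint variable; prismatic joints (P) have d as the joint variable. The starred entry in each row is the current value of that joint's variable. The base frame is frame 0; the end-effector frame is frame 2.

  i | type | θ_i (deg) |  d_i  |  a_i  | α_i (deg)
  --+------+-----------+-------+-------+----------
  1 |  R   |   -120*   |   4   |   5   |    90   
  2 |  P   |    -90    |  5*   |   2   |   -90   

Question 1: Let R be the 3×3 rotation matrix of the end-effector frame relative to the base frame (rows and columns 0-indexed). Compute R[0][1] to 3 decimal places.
0.866

End-effector y-axis (col 1 of R) = (0.8660,-0.5000,-0.0000)
R[0][1] = 0.8660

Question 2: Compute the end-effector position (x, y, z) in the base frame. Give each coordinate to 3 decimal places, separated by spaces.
-6.830 -1.830 2.000

after link 1: o_1 = (-2.5000, -4.3301, 4.0000)
after link 2: o_2 = (-6.8301, -1.8301, 2.0000)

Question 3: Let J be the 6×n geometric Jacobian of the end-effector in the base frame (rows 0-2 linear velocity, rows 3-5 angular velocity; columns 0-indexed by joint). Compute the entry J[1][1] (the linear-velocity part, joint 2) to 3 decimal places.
prismatic axis z_1 = (-0.8660,0.5000,0.0000)
J_v[:, 1] = z_1; J_ω[:, 1] = (0,0,0)
entry J[1][1] = 0.5000

0.500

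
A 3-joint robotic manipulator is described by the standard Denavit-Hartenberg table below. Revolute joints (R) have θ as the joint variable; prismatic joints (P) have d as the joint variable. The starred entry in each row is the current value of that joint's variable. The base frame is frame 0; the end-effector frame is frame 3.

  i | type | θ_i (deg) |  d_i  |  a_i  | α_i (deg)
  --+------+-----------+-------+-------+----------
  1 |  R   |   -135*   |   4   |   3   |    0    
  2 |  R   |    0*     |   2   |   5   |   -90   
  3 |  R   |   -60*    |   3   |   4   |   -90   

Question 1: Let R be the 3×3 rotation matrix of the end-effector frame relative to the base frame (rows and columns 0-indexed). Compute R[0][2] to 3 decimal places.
-0.612

End-effector z-axis (col 2 of R) = (-0.6124,-0.6124,-0.5000)
R[0][2] = -0.6124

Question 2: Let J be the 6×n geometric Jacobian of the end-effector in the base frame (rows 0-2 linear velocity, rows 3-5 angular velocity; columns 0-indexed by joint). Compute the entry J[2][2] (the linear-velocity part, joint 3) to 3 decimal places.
-2.000

axis z_2 = (0.7071,-0.7071,0.0000); lever o_n−o_2 = (0.7071,-3.5355,3.4641)
cross product → J_v[:, 2] = (-2.4495,-2.4495,-2.0000)
J_ω[:, 2] = z_2
entry J[2][2] = -2.0000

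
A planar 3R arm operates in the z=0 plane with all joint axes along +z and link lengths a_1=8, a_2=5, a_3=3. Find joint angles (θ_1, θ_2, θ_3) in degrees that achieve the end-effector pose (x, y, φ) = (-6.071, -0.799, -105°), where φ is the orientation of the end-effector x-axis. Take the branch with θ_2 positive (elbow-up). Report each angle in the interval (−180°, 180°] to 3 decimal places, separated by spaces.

wrist centre = target − a_3·(cos φ, sin φ) = (-5.2945, 2.0988)
cos θ_2 = (32.4371−8²−5²)/(2·8·5) = -0.7070; θ_2 = 134.9943° (elbow-up)
β = atan2(2.0988,-5.2945) = 158.3764°; ψ = atan2(3.5359,4.4648) = 38.3772°
θ_1 = β − ψ = 119.9992°
θ_3 = φ − θ_1 − θ_2 = 0.0065° (wrapped to (-180°,180°])

119.999 134.994 0.006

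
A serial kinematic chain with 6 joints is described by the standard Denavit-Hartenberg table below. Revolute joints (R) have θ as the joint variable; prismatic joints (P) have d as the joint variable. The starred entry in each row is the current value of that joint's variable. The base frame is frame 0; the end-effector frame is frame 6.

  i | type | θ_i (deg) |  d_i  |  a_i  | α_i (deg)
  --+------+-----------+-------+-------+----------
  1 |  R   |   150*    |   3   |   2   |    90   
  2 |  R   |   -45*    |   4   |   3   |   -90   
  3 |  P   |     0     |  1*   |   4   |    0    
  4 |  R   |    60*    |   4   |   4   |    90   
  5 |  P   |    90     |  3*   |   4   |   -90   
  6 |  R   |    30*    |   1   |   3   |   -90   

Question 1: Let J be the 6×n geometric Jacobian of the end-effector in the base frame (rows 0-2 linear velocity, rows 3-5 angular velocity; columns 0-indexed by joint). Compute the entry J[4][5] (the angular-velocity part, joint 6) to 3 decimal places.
0.573

axis z_5 = (0.7392,0.5732,0.3536); lever o_n−o_5 = (-0.4313,0.3830,3.1092)
cross product → J_v[:, 5] = (1.6469,-2.4508,0.5303)
J_ω[:, 5] = z_5
entry J[4][5] = 0.5732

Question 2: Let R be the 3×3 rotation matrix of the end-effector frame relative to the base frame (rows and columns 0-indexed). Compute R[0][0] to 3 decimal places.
End-effector x-axis (col 0 of R) = (-0.3902,-0.0634,0.9186)
R[0][0] = -0.3902

-0.390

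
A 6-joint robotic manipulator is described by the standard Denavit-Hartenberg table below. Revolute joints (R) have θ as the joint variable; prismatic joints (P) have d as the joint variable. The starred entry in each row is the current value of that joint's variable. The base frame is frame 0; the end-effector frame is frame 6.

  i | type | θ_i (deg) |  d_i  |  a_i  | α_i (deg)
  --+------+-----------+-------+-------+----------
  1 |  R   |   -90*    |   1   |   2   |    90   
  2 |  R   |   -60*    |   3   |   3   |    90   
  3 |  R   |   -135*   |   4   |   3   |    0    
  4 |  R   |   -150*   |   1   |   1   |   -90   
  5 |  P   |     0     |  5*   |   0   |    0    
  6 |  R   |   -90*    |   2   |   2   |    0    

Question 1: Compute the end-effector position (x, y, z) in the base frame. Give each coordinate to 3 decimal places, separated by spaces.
-3.656 6.874 2.371

after link 1: o_1 = (0.0000, -2.0000, 1.0000)
after link 2: o_2 = (-3.0000, -3.5000, -1.5981)
after link 3: o_3 = (-0.8787, 1.0248, -1.7610)
after link 4: o_4 = (-1.8446, 1.7614, -2.4851)
after link 5: o_5 = (-3.1387, 4.1762, 1.6975)
after link 6: o_6 = (-3.6563, 6.8742, 2.3705)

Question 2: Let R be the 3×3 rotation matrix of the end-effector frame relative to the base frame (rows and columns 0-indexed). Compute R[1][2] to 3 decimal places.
End-effector z-axis (col 2 of R) = (-0.2588,0.4830,0.8365)
R[1][2] = 0.4830

0.483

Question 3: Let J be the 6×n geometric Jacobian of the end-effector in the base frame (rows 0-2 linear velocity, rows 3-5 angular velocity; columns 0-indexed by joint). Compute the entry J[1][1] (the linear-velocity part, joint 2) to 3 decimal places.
axis z_1 = (-1.0000,-0.0000,0.0000); lever o_n−o_1 = (-3.6563,8.8742,1.3705)
cross product → J_v[:, 1] = (-0.0000,1.3705,-8.8742)
J_ω[:, 1] = z_1
entry J[1][1] = 1.3705

1.371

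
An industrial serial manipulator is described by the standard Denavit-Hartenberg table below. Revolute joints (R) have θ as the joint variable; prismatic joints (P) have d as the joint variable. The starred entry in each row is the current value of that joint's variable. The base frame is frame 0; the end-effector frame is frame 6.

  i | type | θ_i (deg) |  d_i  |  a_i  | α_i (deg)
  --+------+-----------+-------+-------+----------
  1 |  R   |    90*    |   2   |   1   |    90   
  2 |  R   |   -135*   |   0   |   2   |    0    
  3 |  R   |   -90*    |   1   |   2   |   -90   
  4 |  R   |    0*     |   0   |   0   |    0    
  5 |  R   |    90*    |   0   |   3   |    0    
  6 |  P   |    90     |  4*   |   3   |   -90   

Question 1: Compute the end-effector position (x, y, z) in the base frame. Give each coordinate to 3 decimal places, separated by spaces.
after link 1: o_1 = (0.0000, 1.0000, 2.0000)
after link 2: o_2 = (0.0000, -0.4142, 0.5858)
after link 3: o_3 = (1.0000, -1.8284, 2.0000)
after link 4: o_4 = (1.0000, -1.8284, 2.0000)
after link 5: o_5 = (-2.0000, -1.8284, 2.0000)
after link 6: o_6 = (-2.0000, -2.5355, -2.9497)

-2.000 -2.536 -2.950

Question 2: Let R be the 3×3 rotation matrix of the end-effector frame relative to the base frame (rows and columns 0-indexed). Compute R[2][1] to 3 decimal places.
End-effector y-axis (col 1 of R) = (-0.0000,0.7071,0.7071)
R[2][1] = 0.7071

0.707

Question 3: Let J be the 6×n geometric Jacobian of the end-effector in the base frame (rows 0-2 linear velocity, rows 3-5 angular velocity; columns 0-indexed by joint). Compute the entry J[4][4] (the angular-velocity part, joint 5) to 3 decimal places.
-0.707

axis z_4 = (0.0000,-0.7071,-0.7071); lever o_n−o_4 = (-3.0000,-0.7071,-4.9497)
cross product → J_v[:, 4] = (3.0000,2.1213,-2.1213)
J_ω[:, 4] = z_4
entry J[4][4] = -0.7071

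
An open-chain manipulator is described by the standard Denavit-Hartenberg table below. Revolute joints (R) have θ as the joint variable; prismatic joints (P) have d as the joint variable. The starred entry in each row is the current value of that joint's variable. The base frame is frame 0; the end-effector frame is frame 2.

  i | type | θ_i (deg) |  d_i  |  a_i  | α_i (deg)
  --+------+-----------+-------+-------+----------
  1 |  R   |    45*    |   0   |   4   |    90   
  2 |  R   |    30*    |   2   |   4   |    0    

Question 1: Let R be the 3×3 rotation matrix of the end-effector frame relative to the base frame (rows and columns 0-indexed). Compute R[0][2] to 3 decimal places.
End-effector z-axis (col 2 of R) = (0.7071,-0.7071,0.0000)
R[0][2] = 0.7071

0.707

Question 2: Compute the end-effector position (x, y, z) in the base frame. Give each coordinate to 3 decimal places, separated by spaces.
after link 1: o_1 = (2.8284, 2.8284, 0.0000)
after link 2: o_2 = (6.6921, 3.8637, 2.0000)

6.692 3.864 2.000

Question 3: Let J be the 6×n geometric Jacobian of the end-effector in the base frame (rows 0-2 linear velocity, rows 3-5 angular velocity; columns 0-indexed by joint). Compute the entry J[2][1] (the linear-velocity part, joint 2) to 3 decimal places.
3.464

axis z_1 = (0.7071,-0.7071,0.0000); lever o_n−o_1 = (3.8637,1.0353,2.0000)
cross product → J_v[:, 1] = (-1.4142,-1.4142,3.4641)
J_ω[:, 1] = z_1
entry J[2][1] = 3.4641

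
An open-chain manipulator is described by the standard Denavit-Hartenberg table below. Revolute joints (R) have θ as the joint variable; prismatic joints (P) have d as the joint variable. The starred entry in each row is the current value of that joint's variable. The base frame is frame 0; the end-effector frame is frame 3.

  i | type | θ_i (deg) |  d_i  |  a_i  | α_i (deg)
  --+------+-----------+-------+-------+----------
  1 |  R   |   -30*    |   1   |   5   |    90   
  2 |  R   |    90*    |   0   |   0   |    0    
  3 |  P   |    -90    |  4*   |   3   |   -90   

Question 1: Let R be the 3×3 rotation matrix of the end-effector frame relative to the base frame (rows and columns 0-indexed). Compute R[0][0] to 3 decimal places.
End-effector x-axis (col 0 of R) = (0.8660,-0.5000,0.0000)
R[0][0] = 0.8660

0.866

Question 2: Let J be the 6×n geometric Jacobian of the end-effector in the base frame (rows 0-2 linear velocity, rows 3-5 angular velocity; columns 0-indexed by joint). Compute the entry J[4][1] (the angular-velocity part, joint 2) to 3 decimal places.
-0.866

axis z_1 = (-0.5000,-0.8660,0.0000); lever o_n−o_1 = (0.5981,-4.9641,0.0000)
cross product → J_v[:, 1] = (0.0000,0.0000,3.0000)
J_ω[:, 1] = z_1
entry J[4][1] = -0.8660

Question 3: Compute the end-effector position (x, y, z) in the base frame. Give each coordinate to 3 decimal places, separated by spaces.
after link 1: o_1 = (4.3301, -2.5000, 1.0000)
after link 2: o_2 = (4.3301, -2.5000, 1.0000)
after link 3: o_3 = (4.9282, -7.4641, 1.0000)

4.928 -7.464 1.000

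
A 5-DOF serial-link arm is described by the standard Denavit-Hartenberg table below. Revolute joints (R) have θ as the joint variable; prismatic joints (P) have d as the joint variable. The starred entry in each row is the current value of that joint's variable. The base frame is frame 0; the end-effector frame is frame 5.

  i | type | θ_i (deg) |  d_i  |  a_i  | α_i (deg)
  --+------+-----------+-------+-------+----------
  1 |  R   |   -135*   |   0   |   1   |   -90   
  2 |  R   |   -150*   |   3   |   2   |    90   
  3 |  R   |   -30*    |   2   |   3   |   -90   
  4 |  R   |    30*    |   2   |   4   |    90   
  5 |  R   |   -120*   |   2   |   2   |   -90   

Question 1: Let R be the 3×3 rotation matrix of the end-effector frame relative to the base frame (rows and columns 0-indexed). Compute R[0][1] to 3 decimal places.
End-effector y-axis (col 1 of R) = (-0.3946,-0.7481,0.5335)
R[0][1] = -0.3946

-0.395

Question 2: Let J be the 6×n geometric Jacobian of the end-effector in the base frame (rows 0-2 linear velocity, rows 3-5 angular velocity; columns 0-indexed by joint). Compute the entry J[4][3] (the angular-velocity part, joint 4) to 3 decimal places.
-0.306

axis z_3 = (0.9186,-0.3062,0.2500); lever o_n−o_3 = (0.9642,3.1803,1.4240)
cross product → J_v[:, 3] = (-1.2311,-1.0670,3.2165)
J_ω[:, 3] = z_3
entry J[4][3] = -0.3062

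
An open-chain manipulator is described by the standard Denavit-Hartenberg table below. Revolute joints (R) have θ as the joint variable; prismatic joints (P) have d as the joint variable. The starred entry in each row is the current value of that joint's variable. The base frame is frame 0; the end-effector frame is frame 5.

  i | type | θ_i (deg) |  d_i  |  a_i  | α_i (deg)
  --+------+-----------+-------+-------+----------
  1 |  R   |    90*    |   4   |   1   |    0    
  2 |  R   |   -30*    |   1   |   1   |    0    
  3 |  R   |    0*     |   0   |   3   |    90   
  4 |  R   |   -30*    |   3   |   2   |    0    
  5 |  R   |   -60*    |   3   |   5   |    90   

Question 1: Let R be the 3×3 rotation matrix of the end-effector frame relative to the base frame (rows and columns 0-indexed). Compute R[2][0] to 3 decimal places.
End-effector x-axis (col 0 of R) = (0.0000,0.0000,-1.0000)
R[2][0] = -1.0000

-1.000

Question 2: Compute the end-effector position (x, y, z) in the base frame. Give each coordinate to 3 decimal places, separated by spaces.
after link 1: o_1 = (0.0000, 1.0000, 4.0000)
after link 2: o_2 = (0.5000, 1.8660, 5.0000)
after link 3: o_3 = (2.0000, 4.4641, 5.0000)
after link 4: o_4 = (5.4641, 4.4641, 4.0000)
after link 5: o_5 = (8.0622, 2.9641, -1.0000)

8.062 2.964 -1.000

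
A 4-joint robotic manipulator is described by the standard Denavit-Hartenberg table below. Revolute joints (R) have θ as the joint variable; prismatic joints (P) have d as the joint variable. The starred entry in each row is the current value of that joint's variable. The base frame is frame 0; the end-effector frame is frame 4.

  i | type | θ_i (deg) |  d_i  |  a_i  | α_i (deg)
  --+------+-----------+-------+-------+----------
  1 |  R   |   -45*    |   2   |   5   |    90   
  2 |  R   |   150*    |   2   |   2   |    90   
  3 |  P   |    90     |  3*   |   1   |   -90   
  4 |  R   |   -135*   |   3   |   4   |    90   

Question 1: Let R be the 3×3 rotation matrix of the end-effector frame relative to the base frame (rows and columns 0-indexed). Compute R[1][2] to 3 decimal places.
0.750

End-effector z-axis (col 2 of R) = (0.2500,0.7500,-0.6124)
R[1][2] = 0.7500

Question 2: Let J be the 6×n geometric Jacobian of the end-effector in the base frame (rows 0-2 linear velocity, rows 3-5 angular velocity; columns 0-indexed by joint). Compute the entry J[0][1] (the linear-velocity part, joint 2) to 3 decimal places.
-3.216

axis z_1 = (-0.7071,-0.7071,0.0000); lever o_n−o_1 = (2.5517,-2.7944,4.5476)
cross product → J_v[:, 1] = (-3.2156,3.2156,3.7802)
J_ω[:, 1] = z_1
entry J[0][1] = -3.2156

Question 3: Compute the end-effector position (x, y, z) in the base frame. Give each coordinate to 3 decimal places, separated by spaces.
after link 1: o_1 = (3.5355, -3.5355, 2.0000)
after link 2: o_2 = (0.8966, -3.7250, 3.0000)
after link 3: o_3 = (1.2501, -5.4928, 5.5981)
after link 4: o_4 = (6.0872, -6.3299, 6.5476)

6.087 -6.330 6.548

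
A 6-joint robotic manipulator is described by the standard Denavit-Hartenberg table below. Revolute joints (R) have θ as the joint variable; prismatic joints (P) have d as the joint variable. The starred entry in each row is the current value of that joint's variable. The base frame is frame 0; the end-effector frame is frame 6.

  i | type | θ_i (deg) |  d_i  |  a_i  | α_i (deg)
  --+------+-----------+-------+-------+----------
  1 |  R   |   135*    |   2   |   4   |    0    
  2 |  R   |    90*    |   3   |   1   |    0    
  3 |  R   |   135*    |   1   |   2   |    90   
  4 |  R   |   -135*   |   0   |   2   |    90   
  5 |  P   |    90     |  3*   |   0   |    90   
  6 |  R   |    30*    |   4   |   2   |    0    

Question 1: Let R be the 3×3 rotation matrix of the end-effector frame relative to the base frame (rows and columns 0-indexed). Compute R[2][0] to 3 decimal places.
End-effector x-axis (col 0 of R) = (-0.3536,-0.8660,0.3536)
R[2][0] = 0.3536

0.354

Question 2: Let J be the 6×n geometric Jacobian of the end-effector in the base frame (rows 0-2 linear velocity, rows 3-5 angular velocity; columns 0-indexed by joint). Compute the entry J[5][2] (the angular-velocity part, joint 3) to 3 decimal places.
axis z_2 = (0.0000,0.0000,1.0000); lever o_n−o_2 = (-5.0711,-1.7321,-0.4142)
cross product → J_v[:, 2] = (1.7321,-5.0711,0.0000)
J_ω[:, 2] = z_2
entry J[5][2] = 1.0000

1.000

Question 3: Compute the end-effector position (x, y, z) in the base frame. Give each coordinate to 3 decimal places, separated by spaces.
after link 1: o_1 = (-2.8284, 2.8284, 2.0000)
after link 2: o_2 = (-3.5355, 2.1213, 5.0000)
after link 3: o_3 = (-1.5355, 2.1213, 6.0000)
after link 4: o_4 = (-2.9497, 2.1213, 4.5858)
after link 5: o_5 = (-5.0711, 2.1213, 6.7071)
after link 6: o_6 = (-8.6066, 0.3893, 4.5858)

-8.607 0.389 4.586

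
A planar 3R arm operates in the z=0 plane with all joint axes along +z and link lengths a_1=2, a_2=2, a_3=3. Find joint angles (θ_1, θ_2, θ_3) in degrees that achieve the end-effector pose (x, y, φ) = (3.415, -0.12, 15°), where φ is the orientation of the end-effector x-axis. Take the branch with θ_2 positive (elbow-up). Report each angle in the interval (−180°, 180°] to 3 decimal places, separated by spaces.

-135.021 150.009 0.012

wrist centre = target − a_3·(cos φ, sin φ) = (0.5172, -0.8965)
cos θ_2 = (1.0712−2²−2²)/(2·2·2) = -0.8661; θ_2 = 150.0092° (elbow-up)
β = atan2(-0.8965,0.5172) = -60.0166°; ψ = atan2(0.9997,0.2678) = 75.0046°
θ_1 = β − ψ = -135.0212°
θ_3 = φ − θ_1 − θ_2 = 0.0120° (wrapped to (-180°,180°])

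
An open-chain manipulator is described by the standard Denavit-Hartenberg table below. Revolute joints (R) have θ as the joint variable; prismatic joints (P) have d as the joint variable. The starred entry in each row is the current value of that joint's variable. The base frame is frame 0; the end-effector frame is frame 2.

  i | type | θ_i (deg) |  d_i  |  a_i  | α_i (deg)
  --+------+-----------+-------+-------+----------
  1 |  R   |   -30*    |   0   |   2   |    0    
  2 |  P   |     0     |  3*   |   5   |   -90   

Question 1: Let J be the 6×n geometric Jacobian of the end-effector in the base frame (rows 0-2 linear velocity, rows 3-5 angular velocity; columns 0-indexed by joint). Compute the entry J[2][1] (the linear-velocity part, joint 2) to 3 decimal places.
prismatic axis z_1 = (0.0000,0.0000,1.0000)
J_v[:, 1] = z_1; J_ω[:, 1] = (0,0,0)
entry J[2][1] = 1.0000

1.000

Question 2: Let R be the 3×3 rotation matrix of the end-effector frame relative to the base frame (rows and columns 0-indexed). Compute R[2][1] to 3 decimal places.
-1.000

End-effector y-axis (col 1 of R) = (0.0000,0.0000,-1.0000)
R[2][1] = -1.0000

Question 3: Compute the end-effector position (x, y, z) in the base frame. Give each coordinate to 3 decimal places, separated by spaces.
after link 1: o_1 = (1.7321, -1.0000, 0.0000)
after link 2: o_2 = (6.0622, -3.5000, 3.0000)

6.062 -3.500 3.000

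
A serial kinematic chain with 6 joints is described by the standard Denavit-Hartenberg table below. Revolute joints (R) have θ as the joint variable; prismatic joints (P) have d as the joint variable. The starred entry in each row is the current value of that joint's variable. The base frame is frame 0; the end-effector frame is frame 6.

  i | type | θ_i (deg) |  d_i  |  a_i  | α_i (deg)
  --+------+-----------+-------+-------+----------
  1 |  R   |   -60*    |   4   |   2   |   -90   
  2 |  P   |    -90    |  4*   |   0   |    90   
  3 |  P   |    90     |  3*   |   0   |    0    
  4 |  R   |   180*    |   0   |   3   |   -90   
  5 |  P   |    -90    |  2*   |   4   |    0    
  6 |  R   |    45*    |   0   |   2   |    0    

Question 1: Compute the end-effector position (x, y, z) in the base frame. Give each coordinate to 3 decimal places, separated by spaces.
-3.566 5.348 6.000

after link 1: o_1 = (1.0000, -1.7321, 4.0000)
after link 2: o_2 = (4.4641, 0.2679, 4.0000)
after link 3: o_3 = (2.9641, 2.8660, 4.0000)
after link 4: o_4 = (0.3660, 1.3660, 4.0000)
after link 5: o_5 = (-1.6340, 4.8301, 6.0000)
after link 6: o_6 = (-3.5658, 5.3478, 6.0000)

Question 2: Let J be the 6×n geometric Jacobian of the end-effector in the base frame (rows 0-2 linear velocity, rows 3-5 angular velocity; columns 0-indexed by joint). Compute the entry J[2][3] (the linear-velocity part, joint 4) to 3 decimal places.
axis z_3 = (-0.5000,0.8660,0.0000); lever o_n−o_3 = (-6.5299,2.4817,2.0000)
cross product → J_v[:, 3] = (1.7321,1.0000,4.4142)
J_ω[:, 3] = z_3
entry J[2][3] = 4.4142

4.414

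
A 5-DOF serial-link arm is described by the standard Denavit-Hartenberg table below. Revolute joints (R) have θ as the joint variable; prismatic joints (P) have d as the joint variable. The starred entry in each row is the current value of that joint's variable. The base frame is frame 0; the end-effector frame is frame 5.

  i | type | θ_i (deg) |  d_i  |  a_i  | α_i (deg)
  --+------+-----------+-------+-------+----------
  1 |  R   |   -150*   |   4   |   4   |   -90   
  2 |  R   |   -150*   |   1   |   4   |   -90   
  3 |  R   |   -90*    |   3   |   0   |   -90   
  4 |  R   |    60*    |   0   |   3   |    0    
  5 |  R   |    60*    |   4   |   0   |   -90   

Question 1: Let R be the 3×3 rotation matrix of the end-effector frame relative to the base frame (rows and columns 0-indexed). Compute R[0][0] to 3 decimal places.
0.125

End-effector x-axis (col 0 of R) = (0.1250,0.6495,-0.7500)
R[0][0] = 0.1250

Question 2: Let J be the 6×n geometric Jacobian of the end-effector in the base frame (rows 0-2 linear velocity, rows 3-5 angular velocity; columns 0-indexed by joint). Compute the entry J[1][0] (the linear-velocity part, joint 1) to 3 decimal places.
axis z_0 = ẑ; lever o_n−o_0 = (3.6119,-0.8014,8.3481)
cross product → J_v[:, 0] = (0.8014,3.6119,-0.0000)
J_ω[:, 0] = z_0
entry J[1][0] = 3.6119

3.612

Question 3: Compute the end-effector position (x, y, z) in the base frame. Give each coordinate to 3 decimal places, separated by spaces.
after link 1: o_1 = (-3.4641, -2.0000, 4.0000)
after link 2: o_2 = (0.0359, -1.1340, 6.0000)
after link 3: o_3 = (-1.2631, -1.8840, 8.5981)
after link 4: o_4 = (0.6119, -2.5335, 6.3481)
after link 5: o_5 = (3.6119, -0.8014, 8.3481)

3.612 -0.801 8.348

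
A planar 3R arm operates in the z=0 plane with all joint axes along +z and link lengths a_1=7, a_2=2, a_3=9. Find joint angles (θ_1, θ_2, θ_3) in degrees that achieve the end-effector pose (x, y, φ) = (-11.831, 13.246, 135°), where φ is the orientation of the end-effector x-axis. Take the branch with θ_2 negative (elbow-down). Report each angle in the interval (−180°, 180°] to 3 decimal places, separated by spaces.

wrist centre = target − a_3·(cos φ, sin φ) = (-5.4670, 6.8820)
cos θ_2 = (77.2510−7²−2²)/(2·7·2) = 0.8661; θ_2 = -29.9907° (elbow-down)
β = atan2(6.8820,-5.4670) = 128.4634°; ψ = atan2(-0.9997,8.7322) = -6.5312°
θ_1 = β − ψ = 134.9945°
θ_3 = φ − θ_1 − θ_2 = 29.9962° (wrapped to (-180°,180°])

134.995 -29.991 29.996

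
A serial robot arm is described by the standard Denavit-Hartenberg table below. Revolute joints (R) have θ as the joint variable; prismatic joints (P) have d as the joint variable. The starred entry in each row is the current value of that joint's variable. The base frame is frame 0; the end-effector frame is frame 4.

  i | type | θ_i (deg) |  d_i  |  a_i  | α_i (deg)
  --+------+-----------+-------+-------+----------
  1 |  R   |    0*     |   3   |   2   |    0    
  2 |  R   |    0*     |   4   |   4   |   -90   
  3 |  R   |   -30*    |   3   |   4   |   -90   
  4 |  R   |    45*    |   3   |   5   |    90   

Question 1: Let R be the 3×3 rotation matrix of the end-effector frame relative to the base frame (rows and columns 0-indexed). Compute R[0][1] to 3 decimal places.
End-effector y-axis (col 1 of R) = (0.5000,0.0000,-0.8660)
R[0][1] = 0.5000

0.500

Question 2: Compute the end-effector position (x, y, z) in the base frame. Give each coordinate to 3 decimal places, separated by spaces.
after link 1: o_1 = (2.0000, 0.0000, 3.0000)
after link 2: o_2 = (6.0000, 0.0000, 7.0000)
after link 3: o_3 = (9.4641, 3.0000, 9.0000)
after link 4: o_4 = (14.0260, -0.5355, 8.1697)

14.026 -0.536 8.170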